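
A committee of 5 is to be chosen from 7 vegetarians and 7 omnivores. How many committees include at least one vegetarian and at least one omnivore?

1960

Unrestricted: C(14,5) = 2002 ways to pick any 5 of the 14.
Selections missing a whole group: no vegetarians → C(7,5) = 21; no omnivores → C(7,5) = 21.
Both groups omitted at once is impossible, so 2002 − 42 = 1960.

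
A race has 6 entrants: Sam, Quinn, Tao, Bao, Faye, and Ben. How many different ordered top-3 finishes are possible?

This is an ordered selection of 3 from 6: P(6,3).
That gives 6 × 5 × 4 = 120.

120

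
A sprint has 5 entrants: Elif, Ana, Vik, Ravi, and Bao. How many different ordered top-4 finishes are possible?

120

There are 5 choices for 1st place, 4 for 2nd, and so on down to 2 for position 4.
That gives 5 × 4 × 3 × 2 = 120.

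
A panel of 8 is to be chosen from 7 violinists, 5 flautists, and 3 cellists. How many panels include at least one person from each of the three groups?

5894

Unrestricted: C(15,8) = 6435 ways to pick any 8 of the 15.
Selections missing a whole group: no violinists → C(8,8) = 1; no flautists → C(10,8) = 45; no cellists → C(12,8) = 495.
Add back selections omitting two groups (i.e. drawn from a single group): C(7,8) + C(5,8) + C(3,8) = 0.
By inclusion–exclusion: 6435 − 541 + 0 = 5894.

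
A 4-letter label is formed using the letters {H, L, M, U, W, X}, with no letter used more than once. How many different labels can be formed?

360

With no repetition, fill the 4 letters in order: 6 choices, then 5, down to 3.
That product is 6 × 5 × 4 × 3 = 360.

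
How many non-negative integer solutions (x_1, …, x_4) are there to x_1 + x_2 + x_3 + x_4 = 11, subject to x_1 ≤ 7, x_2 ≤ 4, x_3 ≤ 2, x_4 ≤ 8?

106

Ignoring the caps, the number of non-negative solutions to x_1+…+x_4 = 11 is C(14,3) = 364.
Subtract solutions that violate a single cap (substitute x_i' = x_i − (cap_i+1)): x_1 ≥ 8 gives C(6,3) = 20; x_2 ≥ 5 gives C(9,3) = 84; x_3 ≥ 3 gives C(11,3) = 165; x_4 ≥ 9 gives C(5,3) = 10. Together 279.
Add back pairs where two caps are both exceeded: 0 + 1 + 0 + 20 + 0 + 0 = 21.
By inclusion–exclusion the count is 364 − 279 + 21 = 106.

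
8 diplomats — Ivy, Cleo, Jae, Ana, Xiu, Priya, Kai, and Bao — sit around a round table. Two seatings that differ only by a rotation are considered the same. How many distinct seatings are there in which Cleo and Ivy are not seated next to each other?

All circular seatings of 8 people number (7)! = 5040.
Those with Cleo next to Ivy: fuse the pair into one unit and seat 7 units around a circle — 2·(6)! = 1440.
Subtracting, 5040 − 1440 = 3600.

3600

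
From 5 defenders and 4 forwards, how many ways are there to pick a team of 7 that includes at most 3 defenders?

10

Split by how many defenders are chosen (0 through 3).
Sum: C(5,0)·C(4,7) + C(5,1)·C(4,6) + C(5,2)·C(4,5) + C(5,3)·C(4,4) = 0 + 0 + 0 + 10 = 10.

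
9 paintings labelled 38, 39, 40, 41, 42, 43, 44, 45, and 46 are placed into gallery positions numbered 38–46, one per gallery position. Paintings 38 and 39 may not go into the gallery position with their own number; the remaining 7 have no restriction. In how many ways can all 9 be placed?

Let Aᵢ (for i ∈ {38, 39}) be the placements that put painting i in its forbidden gallery position. Any j of these fix j positions, leaving (9−j)! ways to fill the rest, and there are C(2,j) ways to pick which j.
By inclusion–exclusion, the number of valid placements is Σ_{j=0}^{2} (−1)^j C(2,j)·(9−j)!.
Computing: 362880 − 80640 + 5040 = 287280.

287280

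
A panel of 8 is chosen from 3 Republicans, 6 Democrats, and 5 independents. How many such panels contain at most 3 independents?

2289

Split by how many independents are chosen (0 through 3).
Sum: C(5,0)·C(9,8) + C(5,1)·C(9,7) + C(5,2)·C(9,6) + C(5,3)·C(9,5) = 9 + 180 + 840 + 1260 = 2289.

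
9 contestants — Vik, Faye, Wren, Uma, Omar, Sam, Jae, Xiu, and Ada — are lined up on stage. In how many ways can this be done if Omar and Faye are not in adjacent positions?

There are 9! = 362880 arrangements in all. If Omar and Faye are adjacent, merging them into one block gives 2·(8)! = 80640 arrangements.
So 362880 − 80640 = 282240 arrangements keep them apart.

282240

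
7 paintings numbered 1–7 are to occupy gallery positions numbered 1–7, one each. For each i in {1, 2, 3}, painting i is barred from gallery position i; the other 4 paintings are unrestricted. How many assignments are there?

3216

Let Aᵢ (for i ∈ {1, 2, 3}) be the placements that put painting i in its forbidden gallery position. Any j of these fix j positions, leaving (7−j)! ways to fill the rest, and there are C(3,j) ways to pick which j.
By inclusion–exclusion, the number of valid placements is Σ_{j=0}^{3} (−1)^j C(3,j)·(7−j)!.
Computing: 5040 − 2160 + 360 − 24 = 3216.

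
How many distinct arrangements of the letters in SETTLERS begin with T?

1260

Fix T in the first position and arrange the remaining 7 letters.
Those 7 letters have E appearing twice and S appearing twice, giving (7)!/(2!·2!) = 1260.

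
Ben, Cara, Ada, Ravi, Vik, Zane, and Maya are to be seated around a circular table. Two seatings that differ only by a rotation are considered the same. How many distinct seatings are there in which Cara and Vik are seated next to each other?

Glue Cara and Vik into a block (2 internal orders). Seating 6 units around a circle gives (5)! arrangements.
So 2 × (5)! = 2 × 120 = 240.

240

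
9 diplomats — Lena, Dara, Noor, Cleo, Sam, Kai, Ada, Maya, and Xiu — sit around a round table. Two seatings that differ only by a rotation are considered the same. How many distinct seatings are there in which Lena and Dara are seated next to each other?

10080

Treat {Lena, Dara} as one unit (2 internal orders) and seat the resulting 8 units around the table: (7)! circular arrangements.
So 2 × (7)! = 2 × 5040 = 10080.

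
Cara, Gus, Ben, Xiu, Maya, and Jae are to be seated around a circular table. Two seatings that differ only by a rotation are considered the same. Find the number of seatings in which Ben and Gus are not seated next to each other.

Without the restriction there are (5)! = 120 seatings.
Those with Ben next to Gus: fuse the pair into one unit and seat 5 units around a circle — 2·(4)! = 48.
Subtracting, 120 − 48 = 72.

72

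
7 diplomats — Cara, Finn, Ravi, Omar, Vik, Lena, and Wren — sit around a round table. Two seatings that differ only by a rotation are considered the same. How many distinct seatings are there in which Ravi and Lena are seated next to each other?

240

Treat {Ravi, Lena} as one unit (2 internal orders) and seat the resulting 6 units around the table: (5)! circular arrangements.
So 2 × (5)! = 2 × 120 = 240.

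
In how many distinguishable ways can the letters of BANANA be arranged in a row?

Letter multiplicities in BANANA: A×3, B×1, N×2.
The number of distinct arrangements is 6!/(3!·2!) = 720/12 = 60.

60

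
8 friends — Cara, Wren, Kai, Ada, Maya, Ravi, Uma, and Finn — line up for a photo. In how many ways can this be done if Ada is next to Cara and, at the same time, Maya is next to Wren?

Treat {Ada,Cara} as one block (2 orders) and {Maya,Wren} as another (2 orders).
That leaves 6 units to arrange: 2 × 2 × 6! = 4 × 720 = 2880.

2880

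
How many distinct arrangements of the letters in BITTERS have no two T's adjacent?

1800

Total arrangements of BITTERS: 7!/(2!) = 2520.
If the two T's are adjacent, glue them into one block, leaving 6 items to arrange: (6)! = 720 ways.
Hence 2520 − 720 = 1800.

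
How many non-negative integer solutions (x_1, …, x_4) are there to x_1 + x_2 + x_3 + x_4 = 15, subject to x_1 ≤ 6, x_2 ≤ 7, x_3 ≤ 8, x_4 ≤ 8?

By stars and bars, unrestricted non-negative solutions to x_1+…+x_4 = 15 number C(15+3,3) = 816.
Subtract solutions that violate a single cap (substitute x_i' = x_i − (cap_i+1)): x_1 ≥ 7 gives C(11,3) = 165; x_2 ≥ 8 gives C(10,3) = 120; x_3 ≥ 9 gives C(9,3) = 84; x_4 ≥ 9 gives C(9,3) = 84. Together 453.
Add back pairs where two caps are both exceeded: 1 + 0 + 0 + 0 + 0 + 0 = 1.
By inclusion–exclusion the count is 816 − 453 + 1 = 364.

364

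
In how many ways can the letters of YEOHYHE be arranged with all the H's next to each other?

180

Treat the 2 copies of H as a single block. The multiset to arrange is then {HH, E, E, O, Y, Y}, 6 items in all.
That gives (6)!/(2!·2!) = 180 arrangements.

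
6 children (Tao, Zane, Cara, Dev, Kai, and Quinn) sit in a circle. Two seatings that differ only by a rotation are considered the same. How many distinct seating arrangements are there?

Seat Tao anywhere (absorbing the rotational symmetry), then permute the other 5: (5)! = 120.

120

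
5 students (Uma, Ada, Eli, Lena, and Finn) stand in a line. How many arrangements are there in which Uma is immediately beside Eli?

Glue Uma and Eli into one block (2 internal orders), leaving 4 units to arrange in a row.
That gives 2 × 4! = 2 × 24 = 48.

48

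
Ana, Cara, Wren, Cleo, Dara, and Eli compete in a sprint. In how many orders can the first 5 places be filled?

There are 6 choices for 1st place, 5 for 2nd, and so on down to 2 for position 5.
That gives 6 × 5 × 4 × 3 × 2 = 720.

720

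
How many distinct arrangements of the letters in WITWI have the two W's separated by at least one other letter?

Total arrangements of WITWI: 5!/(2!·2!) = 30.
If the two W's are adjacent, glue them into one block, leaving 4 items to arrange: (4)!/(2!) = 12 ways.
Subtracting, 30 − 12 = 18 arrangements keep the W's apart.

18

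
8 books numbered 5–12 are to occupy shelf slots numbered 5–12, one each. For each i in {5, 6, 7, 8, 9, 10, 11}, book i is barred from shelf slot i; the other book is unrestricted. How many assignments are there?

16687

Let Aᵢ (for 5 ≤ i ≤ 11) be the placements that put book i in its forbidden shelf slot. Any j of these fix j positions, leaving (8−j)! ways to fill the rest, and there are C(7,j) ways to pick which j.
By inclusion–exclusion, the number of valid placements is Σ_{j=0}^{7} (−1)^j C(7,j)·(8−j)!.
Computing: 40320 − 35280 + 15120 − 4200 + 840 − 126 + 14 − 1 = 16687.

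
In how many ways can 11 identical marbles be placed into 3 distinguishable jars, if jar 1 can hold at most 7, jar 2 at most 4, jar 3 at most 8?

By stars and bars, unrestricted non-negative solutions to x_1+…+x_3 = 11 number C(11+2,2) = 78.
Subtract solutions that violate a single cap (substitute x_i' = x_i − (cap_i+1)): x_1 ≥ 8 gives C(5,2) = 10; x_2 ≥ 5 gives C(8,2) = 28; x_3 ≥ 9 gives C(4,2) = 6. Together 44.
No two caps can be exceeded simultaneously, so the pair terms are all 0.
By inclusion–exclusion the count is 78 − 44 + 0 = 34.

34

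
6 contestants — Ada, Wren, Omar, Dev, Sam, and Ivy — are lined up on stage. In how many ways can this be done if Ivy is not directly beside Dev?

There are 6! = 720 arrangements in all. If Ivy and Dev are adjacent, merging them into one block gives 2·(5)! = 240 arrangements.
So 720 − 240 = 480 arrangements keep them apart.

480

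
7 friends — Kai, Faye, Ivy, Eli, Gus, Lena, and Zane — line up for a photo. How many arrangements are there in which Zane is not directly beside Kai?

There are 7! = 5040 arrangements in all. If Zane and Kai are adjacent, merging them into one block gives 2·(6)! = 1440 arrangements.
So 5040 − 1440 = 3600 arrangements keep them apart.

3600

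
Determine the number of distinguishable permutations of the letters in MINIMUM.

Letter multiplicities in MINIMUM: I×2, M×3, N×1, U×1.
Dividing 7! = 5040 by 3!·2! = 12 for the repeated letters gives 420.

420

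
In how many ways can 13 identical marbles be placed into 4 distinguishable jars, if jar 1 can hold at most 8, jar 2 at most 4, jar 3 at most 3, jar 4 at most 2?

30

Ignoring the caps, the number of non-negative solutions to x_1+…+x_4 = 13 is C(16,3) = 560.
Subtract solutions that violate a single cap (substitute x_i' = x_i − (cap_i+1)): x_1 ≥ 9 gives C(7,3) = 35; x_2 ≥ 5 gives C(11,3) = 165; x_3 ≥ 4 gives C(12,3) = 220; x_4 ≥ 3 gives C(13,3) = 286. Together 706.
Add back pairs where two caps are both exceeded: 0 + 1 + 4 + 35 + 56 + 84 = 180.
Subtract triples: 0 + 0 + 0 + 4 = 4.
By inclusion–exclusion the count is 560 − 706 + 180 − 4 = 30.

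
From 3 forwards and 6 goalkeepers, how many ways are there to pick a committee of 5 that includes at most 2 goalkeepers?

15

Split by how many goalkeepers are chosen (0 through 2).
Sum: C(6,0)·C(3,5) + C(6,1)·C(3,4) + C(6,2)·C(3,3) = 0 + 0 + 15 = 15.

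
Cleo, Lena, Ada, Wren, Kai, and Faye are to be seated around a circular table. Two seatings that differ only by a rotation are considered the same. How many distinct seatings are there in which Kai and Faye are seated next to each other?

Treat {Kai, Faye} as one unit (2 internal orders) and seat the resulting 5 units around the table: (4)! circular arrangements.
So 2 × (4)! = 2 × 24 = 48.

48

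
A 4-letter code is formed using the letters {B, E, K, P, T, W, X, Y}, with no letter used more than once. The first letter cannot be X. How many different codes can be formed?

The first letter has 8−1 = 7 choices (anything except X).
The remaining 3 letters are filled from the other 7 symbols without repetition: 7 × 6 × 5 = 210.
Total: 7 × 210 = 1470.

1470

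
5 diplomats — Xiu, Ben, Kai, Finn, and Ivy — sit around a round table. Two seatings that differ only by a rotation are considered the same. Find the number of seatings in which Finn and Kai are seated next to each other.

12

Glue Finn and Kai into a block (2 internal orders). Seating 4 units around a circle gives (3)! arrangements.
So 2 × (3)! = 2 × 6 = 12.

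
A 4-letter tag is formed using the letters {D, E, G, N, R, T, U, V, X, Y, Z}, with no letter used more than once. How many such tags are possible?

7920

This is a permutation of 4 out of 11: P(11,4) = 11!/7!.
That product is 11 × 10 × 9 × 8 = 7920.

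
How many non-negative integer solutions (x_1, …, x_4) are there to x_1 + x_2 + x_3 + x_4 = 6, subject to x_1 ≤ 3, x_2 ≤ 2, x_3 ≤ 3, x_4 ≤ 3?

34

Without the upper bounds there are C(9,3) = 84 ways to split 6 among 4 variables.
Subtract solutions that violate a single cap (substitute x_i' = x_i − (cap_i+1)): x_1 ≥ 4 gives C(5,3) = 10; x_2 ≥ 3 gives C(6,3) = 20; x_3 ≥ 4 gives C(5,3) = 10; x_4 ≥ 4 gives C(5,3) = 10. Together 50.
No two caps can be exceeded simultaneously, so the pair terms are all 0.
By inclusion–exclusion the count is 84 − 50 + 0 = 34.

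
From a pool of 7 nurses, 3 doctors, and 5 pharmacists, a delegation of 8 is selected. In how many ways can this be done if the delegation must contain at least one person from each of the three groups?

Total 8-person selections from all 15: C(15,8) = 6435.
Subtract selections that omit an entire group: no nurses → C(8,8) = 1; no doctors → C(12,8) = 495; no pharmacists → C(10,8) = 45.
Add back selections omitting two groups (i.e. drawn from a single group): C(7,8) + C(3,8) + C(5,8) = 0.
By inclusion–exclusion: 6435 − 541 + 0 = 5894.

5894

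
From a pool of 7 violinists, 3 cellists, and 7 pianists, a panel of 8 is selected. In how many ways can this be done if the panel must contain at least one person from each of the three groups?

21217

With no constraint there are C(17,8) = 24310 possible selections.
Subtract selections that omit an entire group: no violinists → C(10,8) = 45; no cellists → C(14,8) = 3003; no pianists → C(10,8) = 45.
Add back selections omitting two groups (i.e. drawn from a single group): C(7,8) + C(3,8) + C(7,8) = 0.
By inclusion–exclusion: 24310 − 3093 + 0 = 21217.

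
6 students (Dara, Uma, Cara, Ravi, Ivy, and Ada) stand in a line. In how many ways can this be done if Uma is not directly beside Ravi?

Of the 6! = 720 arrangements, those with Uma and Ravi adjacent number 2 × 5! = 240 (treat the pair as a block with 2 internal orders).
So 720 − 240 = 480 arrangements keep them apart.

480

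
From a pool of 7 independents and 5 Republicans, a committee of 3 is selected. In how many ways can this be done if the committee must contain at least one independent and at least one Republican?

175

Unrestricted: C(12,3) = 220 ways to pick any 3 of the 12.
Selections missing a whole group: no independents → C(5,3) = 10; no Republicans → C(7,3) = 35.
Both groups omitted at once is impossible, so 220 − 45 = 175.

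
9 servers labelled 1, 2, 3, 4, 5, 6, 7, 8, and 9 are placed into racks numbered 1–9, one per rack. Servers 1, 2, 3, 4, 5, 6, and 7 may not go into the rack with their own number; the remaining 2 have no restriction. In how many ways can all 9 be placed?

Let Aᵢ (for 1 ≤ i ≤ 7) be the placements that put server i in its forbidden rack. Any j of these fix j positions, leaving (9−j)! ways to fill the rest, and there are C(7,j) ways to pick which j.
By inclusion–exclusion, the number of valid placements is Σ_{j=0}^{7} (−1)^j C(7,j)·(9−j)!.
Computing: 362880 − 282240 + 105840 − 25200 + 4200 − 504 + 42 − 2 = 165016.

165016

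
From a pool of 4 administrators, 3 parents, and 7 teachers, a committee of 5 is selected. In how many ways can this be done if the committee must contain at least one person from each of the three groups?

Unrestricted: C(14,5) = 2002 ways to pick any 5 of the 14.
Selections missing a whole group: no administrators → C(10,5) = 252; no parents → C(11,5) = 462; no teachers → C(7,5) = 21.
Add back selections omitting two groups (i.e. drawn from a single group): C(4,5) + C(3,5) + C(7,5) = 21.
By inclusion–exclusion: 2002 − 735 + 21 = 1288.

1288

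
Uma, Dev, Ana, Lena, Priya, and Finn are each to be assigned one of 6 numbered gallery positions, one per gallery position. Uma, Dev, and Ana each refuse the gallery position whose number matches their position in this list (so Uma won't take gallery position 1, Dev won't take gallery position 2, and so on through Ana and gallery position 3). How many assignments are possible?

426

Let Aᵢ (for i ∈ {1, 2, 3}) be the placements that put person i in their forbidden gallery position. Any j of these fix j positions, leaving (6−j)! ways to fill the rest, and there are C(3,j) ways to pick which j.
By inclusion–exclusion, the number of valid placements is Σ_{j=0}^{3} (−1)^j C(3,j)·(6−j)!.
Computing: 720 − 360 + 72 − 6 = 426.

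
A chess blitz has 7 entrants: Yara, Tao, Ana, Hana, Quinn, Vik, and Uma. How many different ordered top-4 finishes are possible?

840

There are 7 choices for 1st place, 6 for 2nd, and so on down to 4 for position 4.
That gives 7 × 6 × 5 × 4 = 840.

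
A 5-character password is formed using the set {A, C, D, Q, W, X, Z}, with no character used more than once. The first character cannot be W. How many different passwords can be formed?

2160

The first character has 7−1 = 6 choices (anything except W).
The remaining 4 characters are filled from the other 6 symbols without repetition: 6 × 5 × 4 × 3 = 360.
Total: 6 × 360 = 2160.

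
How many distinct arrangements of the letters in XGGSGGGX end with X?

42

Fix X in the last position and arrange the remaining 7 letters.
Those 7 letters have G appearing 5 times, giving (7)!/(5!) = 42.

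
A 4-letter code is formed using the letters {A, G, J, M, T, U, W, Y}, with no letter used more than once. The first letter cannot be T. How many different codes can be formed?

The first letter has 8−1 = 7 choices (anything except T).
The remaining 3 letters are filled from the other 7 symbols without repetition: 7 × 6 × 5 = 210.
Total: 7 × 210 = 1470.

1470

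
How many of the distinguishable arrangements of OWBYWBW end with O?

With the last slot taken by O, it remains to arrange the other 6 letters (WBYWBW).
Those 6 letters have B appearing twice and W appearing 3 times, giving (6)!/(3!·2!) = 60.

60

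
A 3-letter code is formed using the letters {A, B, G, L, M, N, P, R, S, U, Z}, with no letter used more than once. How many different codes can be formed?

With no repetition, fill the 3 letters in order: 11 choices, then 10, down to 9.
11 × 10 × 9 = 990.

990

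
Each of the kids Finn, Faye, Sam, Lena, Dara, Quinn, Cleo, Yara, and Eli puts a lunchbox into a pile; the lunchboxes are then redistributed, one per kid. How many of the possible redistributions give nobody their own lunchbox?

133496

Let Aᵢ be the assignments in which kid i gets their own lunchbox. We want the size of the complement of A₁∪…∪A_9.
By inclusion–exclusion this is Σ_{j=0}^{9} (−1)^j C(9,j)·(9−j)!.
Computing: 362880 − 362880 + 181440 − 60480 + 15120 − 3024 + 504 − 72 + 9 − 1 = 133496.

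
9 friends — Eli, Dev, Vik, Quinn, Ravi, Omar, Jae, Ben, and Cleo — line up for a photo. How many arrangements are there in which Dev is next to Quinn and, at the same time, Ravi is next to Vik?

Treat {Dev,Quinn} as one block (2 orders) and {Ravi,Vik} as another (2 orders).
That leaves 7 units to arrange: 2 × 2 × 7! = 4 × 5040 = 20160.

20160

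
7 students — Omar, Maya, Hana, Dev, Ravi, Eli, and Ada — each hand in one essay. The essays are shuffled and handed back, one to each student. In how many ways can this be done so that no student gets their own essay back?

1854

This is the derangement count D_7: permutations of 7 items with no fixed point.
By inclusion–exclusion this is Σ_{j=0}^{7} (−1)^j C(7,j)·(7−j)!.
Computing: 5040 − 5040 + 2520 − 840 + 210 − 42 + 7 − 1 = 1854.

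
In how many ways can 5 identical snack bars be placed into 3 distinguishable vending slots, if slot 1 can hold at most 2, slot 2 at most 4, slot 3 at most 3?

11

Without the upper bounds there are C(7,2) = 21 ways to split 5 among 3 vending slots.
Subtract solutions that violate a single cap (substitute x_i' = x_i − (cap_i+1)): x_1 ≥ 3 gives C(4,2) = 6; x_2 ≥ 5 gives C(2,2) = 1; x_3 ≥ 4 gives C(3,2) = 3. Together 10.
No two caps can be exceeded simultaneously, so the pair terms are all 0.
By inclusion–exclusion the count is 21 − 10 + 0 = 11.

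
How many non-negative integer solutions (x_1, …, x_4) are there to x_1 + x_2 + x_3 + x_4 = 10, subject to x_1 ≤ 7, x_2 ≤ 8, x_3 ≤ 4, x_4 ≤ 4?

161

Ignoring the caps, the number of non-negative solutions to x_1+…+x_4 = 10 is C(13,3) = 286.
Subtract solutions that violate a single cap (substitute x_i' = x_i − (cap_i+1)): x_1 ≥ 8 gives C(5,3) = 10; x_2 ≥ 9 gives C(4,3) = 4; x_3 ≥ 5 gives C(8,3) = 56; x_4 ≥ 5 gives C(8,3) = 56. Together 126.
Add back pairs where two caps are both exceeded: 0 + 0 + 0 + 0 + 0 + 1 = 1.
By inclusion–exclusion the count is 286 − 126 + 1 = 161.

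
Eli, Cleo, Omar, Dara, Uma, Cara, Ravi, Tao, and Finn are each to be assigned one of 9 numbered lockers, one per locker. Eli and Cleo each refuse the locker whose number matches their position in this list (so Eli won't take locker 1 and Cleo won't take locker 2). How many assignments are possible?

287280

Let Aᵢ (for i ∈ {1, 2}) be the placements that put person i in their forbidden locker. Any j of these fix j positions, leaving (9−j)! ways to fill the rest, and there are C(2,j) ways to pick which j.
By inclusion–exclusion, the number of valid placements is Σ_{j=0}^{2} (−1)^j C(2,j)·(9−j)!.
Computing: 362880 − 80640 + 5040 = 287280.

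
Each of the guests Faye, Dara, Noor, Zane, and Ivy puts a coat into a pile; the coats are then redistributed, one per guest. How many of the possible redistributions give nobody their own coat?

This is the derangement count D_5: permutations of 5 items with no fixed point.
By inclusion–exclusion this is Σ_{j=0}^{5} (−1)^j C(5,j)·(5−j)!.
Computing: 120 − 120 + 60 − 20 + 5 − 1 = 44.

44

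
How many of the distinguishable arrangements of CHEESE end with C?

With the last slot taken by C, it remains to arrange the other 5 letters (HEESE).
Those 5 letters have E appearing 3 times, giving (5)!/(3!) = 20.

20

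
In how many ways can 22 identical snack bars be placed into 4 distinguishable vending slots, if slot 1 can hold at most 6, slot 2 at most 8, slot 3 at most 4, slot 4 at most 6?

10

Without the upper bounds there are C(25,3) = 2300 ways to split 22 among 4 vending slots.
Subtract solutions that violate a single cap (substitute x_i' = x_i − (cap_i+1)): x_1 ≥ 7 gives C(18,3) = 816; x_2 ≥ 9 gives C(16,3) = 560; x_3 ≥ 5 gives C(20,3) = 1140; x_4 ≥ 7 gives C(18,3) = 816. Together 3332.
Add back pairs where two caps are both exceeded: 84 + 286 + 165 + 165 + 84 + 286 = 1070.
Subtract triples: 4 + 0 + 20 + 4 = 28.
By inclusion–exclusion the count is 2300 − 3332 + 1070 − 28 = 10.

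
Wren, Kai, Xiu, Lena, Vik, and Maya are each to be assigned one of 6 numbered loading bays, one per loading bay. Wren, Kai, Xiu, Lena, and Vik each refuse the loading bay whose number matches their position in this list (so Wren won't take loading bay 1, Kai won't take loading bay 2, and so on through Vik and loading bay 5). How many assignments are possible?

Let Aᵢ (for 1 ≤ i ≤ 5) be the placements that put person i in their forbidden loading bay. Any j of these fix j positions, leaving (6−j)! ways to fill the rest, and there are C(5,j) ways to pick which j.
By inclusion–exclusion, the number of valid placements is Σ_{j=0}^{5} (−1)^j C(5,j)·(6−j)!.
Computing: 720 − 600 + 240 − 60 + 10 − 1 = 309.

309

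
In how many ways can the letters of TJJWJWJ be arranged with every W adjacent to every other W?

30

Treat the 2 copies of W as a single block. The multiset to arrange is then {WW, J, J, J, J, T}, 6 items in all.
That gives (6)!/(4!) = 30 arrangements.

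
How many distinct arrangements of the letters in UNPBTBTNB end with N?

3360

Fix N in the last position and arrange the remaining 8 letters.
Those 8 letters have B appearing 3 times and T appearing twice, giving (8)!/(3!·2!) = 3360.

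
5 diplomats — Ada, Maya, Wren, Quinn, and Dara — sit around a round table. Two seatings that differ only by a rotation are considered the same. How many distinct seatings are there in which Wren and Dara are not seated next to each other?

All circular seatings of 5 people number (4)! = 24.
Seatings with Wren beside Dara: treat them as a block with 2 internal orders, giving 2 × (3)! = 12.
Subtracting, 24 − 12 = 12.

12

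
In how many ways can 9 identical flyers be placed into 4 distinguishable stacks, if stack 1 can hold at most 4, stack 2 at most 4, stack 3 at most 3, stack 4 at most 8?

Without the upper bounds there are C(12,3) = 220 ways to split 9 among 4 stacks.
Subtract solutions that violate a single cap (substitute x_i' = x_i − (cap_i+1)): x_1 ≥ 5 gives C(7,3) = 35; x_2 ≥ 5 gives C(7,3) = 35; x_3 ≥ 4 gives C(8,3) = 56; x_4 ≥ 9 gives C(3,3) = 1. Together 127.
Add back pairs where two caps are both exceeded: 0 + 1 + 0 + 1 + 0 + 0 = 2.
By inclusion–exclusion the count is 220 − 127 + 2 = 95.

95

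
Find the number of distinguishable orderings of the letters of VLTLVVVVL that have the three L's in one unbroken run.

Treat the 3 copies of L as a single block. The multiset to arrange is then {LLL, T, V, V, V, V, V}, 7 items in all.
That gives (7)!/(5!) = 42 arrangements.

42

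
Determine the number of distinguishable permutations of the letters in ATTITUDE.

The 8 letters of ATTITUDE have repeats: T appearing 3 times.
So there are 8! / (3!) = 6720 distinguishable arrangements.

6720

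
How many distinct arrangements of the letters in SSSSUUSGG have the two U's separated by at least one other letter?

588

Total arrangements of SSSSUUSGG: 9!/(5!·2!·2!) = 756.
Arrangements with the U's together: treat UU as one letter, giving (8)!/(5!·2!) = 168.
Subtracting, 756 − 168 = 588 arrangements keep the U's apart.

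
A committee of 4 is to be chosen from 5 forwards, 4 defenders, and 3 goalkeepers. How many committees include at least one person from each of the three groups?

270

With no constraint there are C(12,4) = 495 possible selections.
Selections missing a whole group: no forwards → C(7,4) = 35; no defenders → C(8,4) = 70; no goalkeepers → C(9,4) = 126.
Add back selections omitting two groups (i.e. drawn from a single group): C(5,4) + C(4,4) + C(3,4) = 6.
By inclusion–exclusion: 495 − 231 + 6 = 270.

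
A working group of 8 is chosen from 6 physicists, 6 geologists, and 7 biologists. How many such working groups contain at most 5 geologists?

75504

Split by how many geologists are chosen (0 through 5).
Sum: C(6,0)·C(13,8) + C(6,1)·C(13,7) + C(6,2)·C(13,6) + C(6,3)·C(13,5) + C(6,4)·C(13,4) + C(6,5)·C(13,3) = 1287 + 10296 + 25740 + 25740 + 10725 + 1716 = 75504.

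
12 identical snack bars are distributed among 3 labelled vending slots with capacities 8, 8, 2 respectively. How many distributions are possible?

Ignoring the caps, the number of non-negative solutions to x_1+…+x_3 = 12 is C(14,2) = 91.
Subtract solutions that violate a single cap (substitute x_i' = x_i − (cap_i+1)): x_1 ≥ 9 gives C(5,2) = 10; x_2 ≥ 9 gives C(5,2) = 10; x_3 ≥ 3 gives C(11,2) = 55. Together 75.
Add back pairs where two caps are both exceeded: 0 + 1 + 1 = 2.
By inclusion–exclusion the count is 91 − 75 + 2 = 18.

18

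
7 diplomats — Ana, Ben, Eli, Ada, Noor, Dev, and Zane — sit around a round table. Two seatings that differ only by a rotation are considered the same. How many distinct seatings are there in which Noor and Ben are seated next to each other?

Treat {Noor, Ben} as one unit (2 internal orders) and seat the resulting 6 units around the table: (5)! circular arrangements.
So 2 × (5)! = 2 × 120 = 240.

240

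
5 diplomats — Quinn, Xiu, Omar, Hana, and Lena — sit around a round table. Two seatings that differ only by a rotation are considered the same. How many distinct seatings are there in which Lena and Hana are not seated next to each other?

12

All circular seatings of 5 people number (4)! = 24.
Seatings with Lena beside Hana: treat them as a block with 2 internal orders, giving 2 × (3)! = 12.
Subtracting, 24 − 12 = 12.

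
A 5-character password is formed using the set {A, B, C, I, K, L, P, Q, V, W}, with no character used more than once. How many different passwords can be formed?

Choose and order 5 of the 10 symbols: the first character has 10 options, the next 9, and so on down to 6.
10 × 9 × 8 × 7 × 6 = 30240.

30240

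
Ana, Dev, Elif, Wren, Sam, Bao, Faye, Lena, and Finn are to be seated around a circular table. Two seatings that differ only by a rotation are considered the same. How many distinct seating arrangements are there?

Fix one person's seat to break rotational symmetry; the remaining 8 people can be arranged in (8)! = 40320 ways.

40320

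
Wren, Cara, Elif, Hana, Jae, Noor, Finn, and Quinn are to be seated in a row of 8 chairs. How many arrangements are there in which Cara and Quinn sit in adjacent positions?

10080

Glue Cara and Quinn into one block (2 internal orders), leaving 7 units to arrange in a row.
So the count is 2·(7)! = 10080.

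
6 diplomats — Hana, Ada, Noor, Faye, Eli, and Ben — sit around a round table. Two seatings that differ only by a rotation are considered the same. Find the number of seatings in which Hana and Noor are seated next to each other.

Glue Hana and Noor into a block (2 internal orders). Seating 5 units around a circle gives (4)! arrangements.
So 2 × (4)! = 2 × 24 = 48.

48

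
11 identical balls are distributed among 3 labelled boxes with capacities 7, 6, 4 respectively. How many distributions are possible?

By stars and bars, unrestricted non-negative solutions to x_1+…+x_3 = 11 number C(11+2,2) = 78.
Subtract solutions that violate a single cap (substitute x_i' = x_i − (cap_i+1)): x_1 ≥ 8 gives C(5,2) = 10; x_2 ≥ 7 gives C(6,2) = 15; x_3 ≥ 5 gives C(8,2) = 28. Together 53.
No two caps can be exceeded simultaneously, so the pair terms are all 0.
By inclusion–exclusion the count is 78 − 53 + 0 = 25.

25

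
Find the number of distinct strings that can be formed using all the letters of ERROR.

20

ERROR has 5 letters with R appearing 3 times.
The number of distinct arrangements is 5!/(3!) = 120/6 = 20.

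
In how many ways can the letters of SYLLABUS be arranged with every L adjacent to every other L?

2520

Treat the 2 copies of L as a single block. The multiset to arrange is then {LL, A, B, S, S, U, Y}, 7 items in all.
That gives (7)!/(2!) = 2520 arrangements.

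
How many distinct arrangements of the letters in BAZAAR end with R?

Fix R in the last position and arrange the remaining 5 letters.
Those 5 letters have A appearing 3 times, giving (5)!/(3!) = 20.

20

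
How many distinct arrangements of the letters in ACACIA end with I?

10

Fix I in the last position and arrange the remaining 5 letters.
Those 5 letters have A appearing 3 times and C appearing twice, giving (5)!/(3!·2!) = 10.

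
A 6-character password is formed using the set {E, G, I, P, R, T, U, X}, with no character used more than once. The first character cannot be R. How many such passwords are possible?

The first character has 8−1 = 7 choices (anything except R).
The remaining 5 characters are filled from the other 7 symbols without repetition: 7 × 6 × 5 × 4 × 3 = 2520.
Total: 7 × 2520 = 17640.

17640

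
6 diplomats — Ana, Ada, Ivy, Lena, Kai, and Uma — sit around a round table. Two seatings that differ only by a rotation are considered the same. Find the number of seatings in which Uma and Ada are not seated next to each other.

72

Without the restriction there are (5)! = 120 seatings.
Those with Uma next to Ada: fuse the pair into one unit and seat 5 units around a circle — 2·(4)! = 48.
Subtracting, 120 − 48 = 72.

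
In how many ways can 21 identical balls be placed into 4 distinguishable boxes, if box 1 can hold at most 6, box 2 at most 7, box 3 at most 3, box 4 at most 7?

10

Without the upper bounds there are C(24,3) = 2024 ways to split 21 among 4 boxes.
Subtract solutions that violate a single cap (substitute x_i' = x_i − (cap_i+1)): x_1 ≥ 7 gives C(17,3) = 680; x_2 ≥ 8 gives C(16,3) = 560; x_3 ≥ 4 gives C(20,3) = 1140; x_4 ≥ 8 gives C(16,3) = 560. Together 2940.
Add back pairs where two caps are both exceeded: 84 + 286 + 84 + 220 + 56 + 220 = 950.
Subtract triples: 10 + 0 + 10 + 4 = 24.
By inclusion–exclusion the count is 2024 − 2940 + 950 − 24 = 10.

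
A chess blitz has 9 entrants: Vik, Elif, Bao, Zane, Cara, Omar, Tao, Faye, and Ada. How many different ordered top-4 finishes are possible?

3024

This is an ordered selection of 4 from 9: P(9,4).
That gives 9 × 8 × 7 × 6 = 3024.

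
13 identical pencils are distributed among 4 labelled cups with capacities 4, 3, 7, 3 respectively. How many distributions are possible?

By stars and bars, unrestricted non-negative solutions to x_1+…+x_4 = 13 number C(13+3,3) = 560.
Subtract solutions that violate a single cap (substitute x_i' = x_i − (cap_i+1)): x_1 ≥ 5 gives C(11,3) = 165; x_2 ≥ 4 gives C(12,3) = 220; x_3 ≥ 8 gives C(8,3) = 56; x_4 ≥ 4 gives C(12,3) = 220. Together 661.
Add back pairs where two caps are both exceeded: 35 + 1 + 35 + 4 + 56 + 4 = 135.
Subtract triples: 0 + 1 + 0 + 0 = 1.
By inclusion–exclusion the count is 560 − 661 + 135 − 1 = 33.

33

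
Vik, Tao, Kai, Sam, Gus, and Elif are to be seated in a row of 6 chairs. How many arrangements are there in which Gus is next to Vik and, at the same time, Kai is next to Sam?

96

Treat {Gus,Vik} as one block (2 orders) and {Kai,Sam} as another (2 orders).
That leaves 4 units to arrange: 2 × 2 × 4! = 4 × 24 = 96.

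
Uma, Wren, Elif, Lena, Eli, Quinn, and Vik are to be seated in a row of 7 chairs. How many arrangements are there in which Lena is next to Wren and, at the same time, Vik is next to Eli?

Treat {Lena,Wren} as one block (2 orders) and {Vik,Eli} as another (2 orders).
That leaves 5 units to arrange: 2 × 2 × 5! = 4 × 120 = 480.

480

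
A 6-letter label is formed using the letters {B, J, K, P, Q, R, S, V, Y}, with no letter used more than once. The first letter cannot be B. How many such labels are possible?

53760

The first letter has 9−1 = 8 choices (anything except B).
The remaining 5 letters are filled from the other 8 symbols without repetition: 8 × 7 × 6 × 5 × 4 = 6720.
Total: 8 × 6720 = 53760.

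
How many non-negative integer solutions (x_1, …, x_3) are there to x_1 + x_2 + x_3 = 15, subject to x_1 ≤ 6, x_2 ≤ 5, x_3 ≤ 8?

Ignoring the caps, the number of non-negative solutions to x_1+…+x_3 = 15 is C(17,2) = 136.
Subtract solutions that violate a single cap (substitute x_i' = x_i − (cap_i+1)): x_1 ≥ 7 gives C(10,2) = 45; x_2 ≥ 6 gives C(11,2) = 55; x_3 ≥ 9 gives C(8,2) = 28. Together 128.
Add back pairs where two caps are both exceeded: 6 + 0 + 1 = 7.
By inclusion–exclusion the count is 136 − 128 + 7 = 15.

15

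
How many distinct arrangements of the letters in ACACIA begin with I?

Fix I in the first position and arrange the remaining 5 letters.
Those 5 letters have A appearing 3 times and C appearing twice, giving (5)!/(3!·2!) = 10.

10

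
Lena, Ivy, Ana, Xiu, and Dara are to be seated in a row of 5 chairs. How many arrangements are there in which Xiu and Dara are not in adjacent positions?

There are 5! = 120 arrangements in all. If Xiu and Dara are adjacent, merging them into one block gives 2·(4)! = 48 arrangements.
Complementary counting: 120 − 48 = 72.

72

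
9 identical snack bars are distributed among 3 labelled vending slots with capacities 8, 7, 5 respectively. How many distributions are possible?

Ignoring the caps, the number of non-negative solutions to x_1+…+x_3 = 9 is C(11,2) = 55.
Subtract solutions that violate a single cap (substitute x_i' = x_i − (cap_i+1)): x_1 ≥ 9 gives C(2,2) = 1; x_2 ≥ 8 gives C(3,2) = 3; x_3 ≥ 6 gives C(5,2) = 10. Together 14.
No two caps can be exceeded simultaneously, so the pair terms are all 0.
By inclusion–exclusion the count is 55 − 14 + 0 = 41.

41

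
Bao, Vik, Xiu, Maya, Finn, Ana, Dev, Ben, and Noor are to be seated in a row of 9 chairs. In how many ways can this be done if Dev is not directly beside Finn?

282240

There are 9! = 362880 arrangements in all. If Dev and Finn are adjacent, merging them into one block gives 2·(8)! = 80640 arrangements.
So 362880 − 80640 = 282240 arrangements keep them apart.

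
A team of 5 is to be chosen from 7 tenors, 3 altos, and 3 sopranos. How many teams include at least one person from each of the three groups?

Total 5-person selections from all 13: C(13,5) = 1287.
Selections missing a whole group: no tenors → C(6,5) = 6; no altos → C(10,5) = 252; no sopranos → C(10,5) = 252.
Add back selections omitting two groups (i.e. drawn from a single group): C(7,5) + C(3,5) + C(3,5) = 21.
By inclusion–exclusion: 1287 − 510 + 21 = 798.

798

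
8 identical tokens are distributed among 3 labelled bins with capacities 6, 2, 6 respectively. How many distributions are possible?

Without the upper bounds there are C(10,2) = 45 ways to split 8 among 3 bins.
Subtract solutions that violate a single cap (substitute x_i' = x_i − (cap_i+1)): x_1 ≥ 7 gives C(3,2) = 3; x_2 ≥ 3 gives C(7,2) = 21; x_3 ≥ 7 gives C(3,2) = 3. Together 27.
No two caps can be exceeded simultaneously, so the pair terms are all 0.
By inclusion–exclusion the count is 45 − 27 + 0 = 18.

18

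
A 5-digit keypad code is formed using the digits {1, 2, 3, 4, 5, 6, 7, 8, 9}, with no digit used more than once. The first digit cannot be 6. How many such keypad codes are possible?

The first digit has 9−1 = 8 choices (anything except 6).
The remaining 4 digits are filled from the other 8 symbols without repetition: 8 × 7 × 6 × 5 = 1680.
Total: 8 × 1680 = 13440.

13440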